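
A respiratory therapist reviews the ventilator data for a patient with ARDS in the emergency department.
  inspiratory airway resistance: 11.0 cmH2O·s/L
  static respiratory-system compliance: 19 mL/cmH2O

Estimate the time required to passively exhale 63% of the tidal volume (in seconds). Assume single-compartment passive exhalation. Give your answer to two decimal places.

τ = R × C = 11.0 × 19 mL/cmH2O = 11.0 × 0.019 L/cmH2O = 0.209 s.
Exhaled fraction f = 1 − e^(−t/τ) → t = −τ·ln(1 − f) = −0.209·ln(0.37) = 0.2078 s.

0.21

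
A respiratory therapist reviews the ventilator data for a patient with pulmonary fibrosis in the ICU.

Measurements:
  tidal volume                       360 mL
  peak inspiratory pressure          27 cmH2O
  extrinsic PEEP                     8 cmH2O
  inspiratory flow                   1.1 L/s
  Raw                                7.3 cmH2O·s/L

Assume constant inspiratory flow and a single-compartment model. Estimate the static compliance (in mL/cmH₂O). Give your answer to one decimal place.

32.8

Equation of motion (constant flow): PIP = Vt/C + R·V̇ + PEEP.
Vt/C = PIP − R·V̇ − PEEP = 27 − 7.3×1.1 − 8 = 27 − 8.03 − 8 = 10.97 cmH2O.
C = Vt / 10.97 = 360 / 10.97 = 32.817 mL/cmH2O.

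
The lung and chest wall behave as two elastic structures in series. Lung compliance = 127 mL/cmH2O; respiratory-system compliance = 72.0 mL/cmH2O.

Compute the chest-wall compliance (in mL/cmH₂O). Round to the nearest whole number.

1/Ccw = 1/Crs − 1/CL.
1/Ccw = 1/72.0 − 1/127 = 0.006015.
Ccw = 166.25 mL/cmH2O.

166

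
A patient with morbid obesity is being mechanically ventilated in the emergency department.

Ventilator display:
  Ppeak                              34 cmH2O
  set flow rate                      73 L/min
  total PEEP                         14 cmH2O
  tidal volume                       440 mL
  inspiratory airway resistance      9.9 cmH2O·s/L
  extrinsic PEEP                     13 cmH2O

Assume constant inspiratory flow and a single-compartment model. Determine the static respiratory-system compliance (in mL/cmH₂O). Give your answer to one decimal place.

Flow: 73 L/min ÷ 60 = 1.2167 L/s.
Total PEEP = 14 cmH2O (set 13 + intrinsic 1); this is the baseline alveolar pressure.
Equation of motion (constant flow): PIP = Vt/C + R·V̇ + PEEP.
Vt/C = PIP − R·V̇ − PEEP = 34 − 9.9×1.2167 − 14 = 34 − 12.045 − 14 = 7.955 cmH2O.
C = Vt / 7.955 = 440 / 7.955 = 55.311 mL/cmH2O.

55.3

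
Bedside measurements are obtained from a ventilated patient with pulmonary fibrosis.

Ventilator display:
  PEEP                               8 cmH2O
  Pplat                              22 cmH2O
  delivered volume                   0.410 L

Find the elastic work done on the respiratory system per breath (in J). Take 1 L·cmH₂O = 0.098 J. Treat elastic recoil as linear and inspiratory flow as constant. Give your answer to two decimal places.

0.28

Elastic work ≈ ½ × (Pplat − PEEP) × Vt = 0.5 × (22 − 8) × 0.410 L = 0.5 × 14.0 × 0.410 = 2.87 L·cmH2O.
× 0.098 J/(L·cmH2O) → 0.2813 J.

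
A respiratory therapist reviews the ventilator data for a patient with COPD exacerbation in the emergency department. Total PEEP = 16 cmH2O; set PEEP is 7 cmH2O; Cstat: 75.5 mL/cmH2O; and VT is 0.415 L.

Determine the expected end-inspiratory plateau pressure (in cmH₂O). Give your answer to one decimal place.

End-expiratory occlusion gives total PEEP = 16 cmH2O (intrinsic PEEP = 16 − 7 = 9). Use total PEEP for the elastic gradient.
Pplat = PEEPtotal + Vt / Cstat = 16 + 415 / 75.5 = 16 + 5.497 = 21.497 cmH2O.

21.5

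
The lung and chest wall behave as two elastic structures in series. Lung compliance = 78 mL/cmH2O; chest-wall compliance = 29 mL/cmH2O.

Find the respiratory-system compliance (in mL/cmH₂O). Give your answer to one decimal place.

Lung and chest wall are elastances in series: 1/Crs = 1/CL + 1/Ccw.
1/Crs = 1/78 + 1/29 = 0.0473.
Crs = 21.142 mL/cmH2O.

21.1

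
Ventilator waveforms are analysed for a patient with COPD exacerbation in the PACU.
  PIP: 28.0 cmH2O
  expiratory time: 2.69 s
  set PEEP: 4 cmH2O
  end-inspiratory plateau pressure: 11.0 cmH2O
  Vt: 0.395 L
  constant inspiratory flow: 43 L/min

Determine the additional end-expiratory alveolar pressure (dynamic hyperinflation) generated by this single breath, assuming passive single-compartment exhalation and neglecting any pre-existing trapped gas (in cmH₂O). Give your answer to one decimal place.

Flow: 43 L/min ÷ 60 = 0.7167 L/s.
R = (PIP − Pplat)/V̇ = (28.0 − 11.0) / 0.7167 = 17.0/0.7167 = 23.72 cmH2O·s/L.
C = Vt/(Pplat − PEEP) = 395.0 / (11.0 − 4) = 395.0/7.0 = 56.429 mL/cmH2O.
τ = R × C = 23.72 × 0.05643 L/cmH2O = 1.339 s.
Fraction remaining = e^(−Te/τ) = e^(−2.69/1.339) = 0.1341; trapped volume = 395.0 × 0.1341 = 52.97 mL.
Additional alveolar pressure from trapping ≈ V_trapped / C = 52.97 / 56.429 = 0.9387 cmH2O.

0.9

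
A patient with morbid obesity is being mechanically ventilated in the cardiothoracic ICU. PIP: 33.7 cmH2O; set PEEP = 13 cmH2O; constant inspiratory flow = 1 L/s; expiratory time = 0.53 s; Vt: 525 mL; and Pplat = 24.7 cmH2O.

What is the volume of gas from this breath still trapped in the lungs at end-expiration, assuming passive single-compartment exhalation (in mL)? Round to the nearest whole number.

141

R = (PIP − Pplat)/V̇ = (33.7 − 24.7) / 1 = 9.0/1 = 9.0 cmH2O·s/L.
C = Vt/(Pplat − PEEP) = 525.0 / (24.7 − 13) = 525.0/11.7 = 44.872 mL/cmH2O.
τ = R × C = 9.0 × 0.04487 L/cmH2O = 0.4038 s.
Fraction remaining = e^(−Te/τ) = e^(−0.53/0.4038) = 0.2691.
Trapped volume = 525.0 × 0.2691 = 141.28 mL.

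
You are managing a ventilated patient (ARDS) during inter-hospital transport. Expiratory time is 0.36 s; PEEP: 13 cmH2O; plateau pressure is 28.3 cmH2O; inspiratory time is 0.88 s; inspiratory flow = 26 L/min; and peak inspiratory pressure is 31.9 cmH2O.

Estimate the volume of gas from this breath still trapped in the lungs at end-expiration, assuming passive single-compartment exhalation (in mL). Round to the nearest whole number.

67

Flow: 26 L/min ÷ 60 = 0.4333 L/s.
Vt = flow × Ti = 0.4333 L/s × 0.88 s × 1000 mL/L = 381.3 mL.
R = (PIP − Pplat)/V̇ = (31.9 − 28.3) / 0.4333 = 3.6/0.4333 = 8.308 cmH2O·s/L.
C = Vt/(Pplat − PEEP) = 381.3 / (28.3 − 13) = 381.3/15.3 = 24.922 mL/cmH2O.
τ = R × C = 8.308 × 0.02492 L/cmH2O = 0.207 s.
Fraction remaining = e^(−Te/τ) = e^(−0.36/0.207) = 0.1757.
Trapped volume = 381.3 × 0.1757 = 66.994 mL.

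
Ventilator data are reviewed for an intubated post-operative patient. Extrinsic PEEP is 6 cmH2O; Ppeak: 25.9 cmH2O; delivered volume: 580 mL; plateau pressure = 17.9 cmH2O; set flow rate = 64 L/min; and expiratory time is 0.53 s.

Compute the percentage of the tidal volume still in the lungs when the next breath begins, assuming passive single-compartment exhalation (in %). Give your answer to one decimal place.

Flow: 64 L/min ÷ 60 = 1.0667 L/s.
R = (PIP − Pplat)/V̇ = (25.9 − 17.9) / 1.0667 = 8.0/1.0667 = 7.5 cmH2O·s/L.
C = Vt/(Pplat − PEEP) = 580.0 / (17.9 − 6) = 580.0/11.9 = 48.739 mL/cmH2O.
τ = R × C = 7.5 × 0.04874 L/cmH2O = 0.3656 s.
Fraction remaining at end-expiration = e^(−Te/τ) = e^(−0.53/0.3656) = 0.2346 → 23.46%.

23.5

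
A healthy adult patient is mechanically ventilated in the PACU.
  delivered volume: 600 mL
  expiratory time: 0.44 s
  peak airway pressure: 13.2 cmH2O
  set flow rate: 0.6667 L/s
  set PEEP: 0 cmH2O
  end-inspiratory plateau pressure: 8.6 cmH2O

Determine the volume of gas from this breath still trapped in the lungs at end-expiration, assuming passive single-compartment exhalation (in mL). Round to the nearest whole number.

241

R = (PIP − Pplat)/V̇ = (13.2 − 8.6) / 0.6667 = 4.6/0.6667 = 6.9 cmH2O·s/L.
C = Vt/(Pplat − PEEP) = 600.0 / (8.6 − 0) = 600.0/8.6 = 69.767 mL/cmH2O.
τ = R × C = 6.9 × 0.06977 L/cmH2O = 0.4814 s.
Fraction remaining = e^(−Te/τ) = e^(−0.44/0.4814) = 0.4009.
Trapped volume = 600.0 × 0.4009 = 240.54 mL.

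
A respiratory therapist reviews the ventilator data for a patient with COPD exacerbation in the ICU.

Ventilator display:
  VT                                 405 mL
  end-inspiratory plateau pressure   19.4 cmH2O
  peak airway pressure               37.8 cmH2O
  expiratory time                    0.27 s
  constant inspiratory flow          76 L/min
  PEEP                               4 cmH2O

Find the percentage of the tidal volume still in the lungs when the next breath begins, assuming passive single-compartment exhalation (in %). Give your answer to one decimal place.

Flow: 76 L/min ÷ 60 = 1.2667 L/s.
R = (PIP − Pplat)/V̇ = (37.8 − 19.4) / 1.2667 = 18.4/1.2667 = 14.526 cmH2O·s/L.
C = Vt/(Pplat − PEEP) = 405.0 / (19.4 − 4) = 405.0/15.4 = 26.299 mL/cmH2O.
τ = R × C = 14.526 × 0.0263 L/cmH2O = 0.382 s.
Fraction remaining at end-expiration = e^(−Te/τ) = e^(−0.27/0.382) = 0.4932 → 49.32%.

49.3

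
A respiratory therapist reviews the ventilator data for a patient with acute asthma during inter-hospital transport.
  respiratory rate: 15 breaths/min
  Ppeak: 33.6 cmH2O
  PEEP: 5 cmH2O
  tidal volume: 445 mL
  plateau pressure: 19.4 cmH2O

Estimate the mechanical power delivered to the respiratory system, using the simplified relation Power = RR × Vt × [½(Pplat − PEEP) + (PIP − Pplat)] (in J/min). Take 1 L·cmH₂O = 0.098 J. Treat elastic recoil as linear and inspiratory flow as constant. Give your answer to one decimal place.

Per-breath work = Vt × [½(Pplat−PEEP) + (PIP−Pplat)] = 0.445 × [0.5×14.4 + 14.2] = 0.445 × 21.4 = 9.523 L·cmH2O.
Power = 15 × 9.523 = 142.85 L·cmH2O/min.
× 0.098 J/(L·cmH2O) → 13.999 J/min.

14.0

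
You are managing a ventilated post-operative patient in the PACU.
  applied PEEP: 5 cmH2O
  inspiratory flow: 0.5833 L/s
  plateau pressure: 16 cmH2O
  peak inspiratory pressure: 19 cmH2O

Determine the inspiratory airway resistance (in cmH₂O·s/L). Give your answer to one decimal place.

5.1

Raw = (PIP − Pplat) / flow = (19 − 16) / 0.5833 = 3.0 / 0.5833 = 5.143 cmH2O·s/L.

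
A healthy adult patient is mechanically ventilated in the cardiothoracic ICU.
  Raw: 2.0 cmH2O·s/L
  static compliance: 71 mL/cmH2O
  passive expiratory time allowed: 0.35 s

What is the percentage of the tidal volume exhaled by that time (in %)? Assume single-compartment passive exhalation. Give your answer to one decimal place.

τ = R × C = 2.0 × 71 mL/cmH2O = 2.0 × 0.071 L/cmH2O = 0.142 s.
Passive exhalation: V(t)/V₀ = e^(−t/τ) = e^(−0.35/0.142) = 0.08503.
Fraction exhaled = 1 − 0.08503 = 0.915 → 91.5%.

91.5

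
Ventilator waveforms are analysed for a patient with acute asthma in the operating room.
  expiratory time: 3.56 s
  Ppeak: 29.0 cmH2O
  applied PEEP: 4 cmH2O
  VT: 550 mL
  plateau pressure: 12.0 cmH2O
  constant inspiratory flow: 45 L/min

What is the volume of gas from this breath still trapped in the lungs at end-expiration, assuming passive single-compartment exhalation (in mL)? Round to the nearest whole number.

Flow: 45 L/min ÷ 60 = 0.75 L/s.
R = (PIP − Pplat)/V̇ = (29.0 − 12.0) / 0.75 = 17.0/0.75 = 22.667 cmH2O·s/L.
C = Vt/(Pplat − PEEP) = 550.0 / (12.0 − 4) = 550.0/8.0 = 68.75 mL/cmH2O.
τ = R × C = 22.667 × 0.06875 L/cmH2O = 1.558 s.
Fraction remaining = e^(−Te/τ) = e^(−3.56/1.558) = 0.1018.
Trapped volume = 550.0 × 0.1018 = 55.99 mL.

56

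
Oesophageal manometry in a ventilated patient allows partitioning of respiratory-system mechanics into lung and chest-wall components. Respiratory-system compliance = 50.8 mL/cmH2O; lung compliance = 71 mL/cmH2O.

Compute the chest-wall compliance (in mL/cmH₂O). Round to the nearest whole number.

1/Ccw = 1/Crs − 1/CL.
1/Ccw = 1/50.8 − 1/71 = 0.005601.
Ccw = 178.54 mL/cmH2O.

179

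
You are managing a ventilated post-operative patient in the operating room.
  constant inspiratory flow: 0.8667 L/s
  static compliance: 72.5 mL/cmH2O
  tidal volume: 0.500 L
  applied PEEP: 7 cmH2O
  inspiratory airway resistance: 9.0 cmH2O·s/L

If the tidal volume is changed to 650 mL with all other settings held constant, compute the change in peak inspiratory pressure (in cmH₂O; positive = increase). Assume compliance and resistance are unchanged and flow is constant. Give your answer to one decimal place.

2.1

PIP = Vt/C + R·V̇ + PEEP (constant-flow equation of motion).
Only the elastic term changes: ΔPIP = ΔVt / C = (650 − 500) / 72.5 = 2.069 cmH2O.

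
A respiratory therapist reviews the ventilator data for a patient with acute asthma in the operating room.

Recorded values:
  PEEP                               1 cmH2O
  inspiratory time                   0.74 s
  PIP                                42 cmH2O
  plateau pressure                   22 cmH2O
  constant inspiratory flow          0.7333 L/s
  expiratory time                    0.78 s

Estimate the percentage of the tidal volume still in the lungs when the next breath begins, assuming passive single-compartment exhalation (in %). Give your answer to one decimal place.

Vt = flow × Ti = 0.7333 L/s × 0.74 s × 1000 mL/L = 542.64 mL.
R = (PIP − Pplat)/V̇ = (42 − 22) / 0.7333 = 20.0/0.7333 = 27.274 cmH2O·s/L.
C = Vt/(Pplat − PEEP) = 542.64 / (22 − 1) = 542.64/21.0 = 25.84 mL/cmH2O.
τ = R × C = 27.274 × 0.02584 L/cmH2O = 0.7048 s.
Fraction remaining at end-expiration = e^(−Te/τ) = e^(−0.78/0.7048) = 0.3306 → 33.06%.

33.1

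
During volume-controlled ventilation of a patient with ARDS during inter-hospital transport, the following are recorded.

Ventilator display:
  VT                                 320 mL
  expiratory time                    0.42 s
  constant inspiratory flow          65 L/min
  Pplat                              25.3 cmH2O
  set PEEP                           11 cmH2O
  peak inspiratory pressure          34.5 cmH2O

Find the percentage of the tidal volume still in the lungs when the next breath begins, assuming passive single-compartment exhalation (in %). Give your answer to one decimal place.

Flow: 65 L/min ÷ 60 = 1.0833 L/s.
R = (PIP − Pplat)/V̇ = (34.5 − 25.3) / 1.0833 = 9.2/1.0833 = 8.493 cmH2O·s/L.
C = Vt/(Pplat − PEEP) = 320.0 / (25.3 − 11) = 320.0/14.3 = 22.378 mL/cmH2O.
τ = R × C = 8.493 × 0.02238 L/cmH2O = 0.1901 s.
Fraction remaining at end-expiration = e^(−Te/τ) = e^(−0.42/0.1901) = 0.1098 → 10.98%.

11.0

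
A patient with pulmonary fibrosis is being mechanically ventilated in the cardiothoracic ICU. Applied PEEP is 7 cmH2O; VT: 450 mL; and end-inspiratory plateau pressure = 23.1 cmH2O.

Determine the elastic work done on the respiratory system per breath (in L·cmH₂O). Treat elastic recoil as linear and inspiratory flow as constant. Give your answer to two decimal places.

3.62

Elastic work ≈ ½ × (Pplat − PEEP) × Vt = 0.5 × (23.1 − 7) × 0.450 L = 0.5 × 16.1 × 0.450 = 3.623 L·cmH2O.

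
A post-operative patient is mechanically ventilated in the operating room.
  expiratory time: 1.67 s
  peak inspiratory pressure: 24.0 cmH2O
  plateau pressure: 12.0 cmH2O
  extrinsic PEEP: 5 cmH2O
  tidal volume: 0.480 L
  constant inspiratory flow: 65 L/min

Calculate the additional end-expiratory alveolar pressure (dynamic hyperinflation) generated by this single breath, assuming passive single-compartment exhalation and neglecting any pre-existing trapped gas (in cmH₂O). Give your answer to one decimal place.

0.8

Flow: 65 L/min ÷ 60 = 1.0833 L/s.
R = (PIP − Pplat)/V̇ = (24.0 − 12.0) / 1.0833 = 12.0/1.0833 = 11.077 cmH2O·s/L.
C = Vt/(Pplat − PEEP) = 480.0 / (12.0 − 5) = 480.0/7.0 = 68.571 mL/cmH2O.
τ = R × C = 11.077 × 0.06857 L/cmH2O = 0.7595 s.
Fraction remaining = e^(−Te/τ) = e^(−1.67/0.7595) = 0.1109; trapped volume = 480.0 × 0.1109 = 53.232 mL.
Additional alveolar pressure from trapping ≈ V_trapped / C = 53.232 / 68.571 = 0.7763 cmH2O.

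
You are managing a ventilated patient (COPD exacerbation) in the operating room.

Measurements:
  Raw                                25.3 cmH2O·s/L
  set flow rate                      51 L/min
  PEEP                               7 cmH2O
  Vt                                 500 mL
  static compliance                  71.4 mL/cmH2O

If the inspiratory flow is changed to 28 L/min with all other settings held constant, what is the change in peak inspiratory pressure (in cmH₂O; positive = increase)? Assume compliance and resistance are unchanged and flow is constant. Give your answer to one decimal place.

Flow: 51 L/min ÷ 60 = 0.85 L/s.
New flow: 28 L/min ÷ 60 = 0.4667 L/s.
PIP = Vt/C + R·V̇ + PEEP (constant-flow equation of motion).
Only the resistive term changes: ΔPIP = R × ΔV̇ = 25.3 × (0.4667 − 0.85) = 25.3 × -0.3833 = -9.697 cmH2O.

-9.7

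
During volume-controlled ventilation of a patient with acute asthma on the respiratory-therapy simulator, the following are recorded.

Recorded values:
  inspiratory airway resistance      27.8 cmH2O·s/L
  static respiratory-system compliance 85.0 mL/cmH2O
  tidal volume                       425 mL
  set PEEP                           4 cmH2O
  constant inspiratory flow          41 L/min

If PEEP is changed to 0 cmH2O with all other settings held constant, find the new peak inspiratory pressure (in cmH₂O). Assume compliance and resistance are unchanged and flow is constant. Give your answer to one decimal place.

24.0

Flow: 41 L/min ÷ 60 = 0.6833 L/s.
PIP = Vt/C + R·V̇ + PEEP (constant-flow equation of motion).
Only the baseline term changes: ΔPIP = ΔPEEP = 0 − 4 = -4.0 cmH2O.
Original PIP = 425/85.0 + 27.8×0.6833 + 4 = 27.996 cmH2O; new PIP = 27.996 + (-4.0) = 23.996 cmH2O.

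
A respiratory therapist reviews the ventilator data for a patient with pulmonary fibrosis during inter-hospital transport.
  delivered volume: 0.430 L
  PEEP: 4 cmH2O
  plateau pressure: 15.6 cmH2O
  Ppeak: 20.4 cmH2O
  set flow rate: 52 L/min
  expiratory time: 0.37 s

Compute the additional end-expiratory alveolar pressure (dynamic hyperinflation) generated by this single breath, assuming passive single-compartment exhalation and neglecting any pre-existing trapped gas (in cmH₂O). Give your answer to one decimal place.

1.9

Flow: 52 L/min ÷ 60 = 0.8667 L/s.
R = (PIP − Pplat)/V̇ = (20.4 − 15.6) / 0.8667 = 4.8/0.8667 = 5.538 cmH2O·s/L.
C = Vt/(Pplat − PEEP) = 430.0 / (15.6 − 4) = 430.0/11.6 = 37.069 mL/cmH2O.
τ = R × C = 5.538 × 0.03707 L/cmH2O = 0.2053 s.
Fraction remaining = e^(−Te/τ) = e^(−0.37/0.2053) = 0.1649; trapped volume = 430.0 × 0.1649 = 70.907 mL.
Additional alveolar pressure from trapping ≈ V_trapped / C = 70.907 / 37.069 = 1.913 cmH2O.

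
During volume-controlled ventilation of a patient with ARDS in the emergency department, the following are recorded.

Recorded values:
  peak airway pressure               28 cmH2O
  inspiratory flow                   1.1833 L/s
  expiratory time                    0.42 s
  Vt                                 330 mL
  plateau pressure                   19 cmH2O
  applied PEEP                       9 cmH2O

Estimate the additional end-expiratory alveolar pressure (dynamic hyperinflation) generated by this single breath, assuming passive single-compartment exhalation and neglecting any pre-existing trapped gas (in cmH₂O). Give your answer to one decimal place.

1.9

R = (PIP − Pplat)/V̇ = (28 − 19) / 1.1833 = 9.0/1.1833 = 7.606 cmH2O·s/L.
C = Vt/(Pplat − PEEP) = 330.0 / (19 − 9) = 330.0/10.0 = 33.0 mL/cmH2O.
τ = R × C = 7.606 × 0.033 L/cmH2O = 0.251 s.
Fraction remaining = e^(−Te/τ) = e^(−0.42/0.251) = 0.1876; trapped volume = 330.0 × 0.1876 = 61.908 mL.
Additional alveolar pressure from trapping ≈ V_trapped / C = 61.908 / 33.0 = 1.876 cmH2O.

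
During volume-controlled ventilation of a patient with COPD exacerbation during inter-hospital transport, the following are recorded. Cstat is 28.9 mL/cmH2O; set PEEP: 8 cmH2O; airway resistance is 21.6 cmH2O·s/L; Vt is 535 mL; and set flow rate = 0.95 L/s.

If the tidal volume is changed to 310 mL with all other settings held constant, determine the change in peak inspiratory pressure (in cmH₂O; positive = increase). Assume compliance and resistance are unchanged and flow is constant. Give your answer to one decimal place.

-7.8

PIP = Vt/C + R·V̇ + PEEP (constant-flow equation of motion).
Only the elastic term changes: ΔPIP = ΔVt / C = (310 − 535) / 28.9 = -7.785 cmH2O.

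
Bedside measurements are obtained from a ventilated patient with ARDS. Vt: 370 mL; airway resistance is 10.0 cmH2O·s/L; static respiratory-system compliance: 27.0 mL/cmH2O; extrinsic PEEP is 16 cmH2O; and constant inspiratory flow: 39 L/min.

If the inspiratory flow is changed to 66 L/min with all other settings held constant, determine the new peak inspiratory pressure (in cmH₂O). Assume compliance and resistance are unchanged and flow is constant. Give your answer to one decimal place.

40.7

Flow: 39 L/min ÷ 60 = 0.65 L/s.
New flow: 66 L/min ÷ 60 = 1.1 L/s.
PIP = Vt/C + R·V̇ + PEEP (constant-flow equation of motion).
Only the resistive term changes: ΔPIP = R × ΔV̇ = 10.0 × (1.1 − 0.65) = 10.0 × 0.45 = 4.5 cmH2O.
Original PIP = 370/27.0 + 10.0×0.65 + 16 = 36.204 cmH2O; new PIP = 36.204 + (4.5) = 40.704 cmH2O.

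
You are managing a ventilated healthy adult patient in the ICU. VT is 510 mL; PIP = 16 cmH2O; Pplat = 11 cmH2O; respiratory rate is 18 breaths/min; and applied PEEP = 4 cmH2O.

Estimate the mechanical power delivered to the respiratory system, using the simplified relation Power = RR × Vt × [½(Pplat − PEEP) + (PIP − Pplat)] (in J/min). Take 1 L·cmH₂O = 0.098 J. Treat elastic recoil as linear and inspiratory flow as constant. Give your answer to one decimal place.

7.6

Per-breath work = Vt × [½(Pplat−PEEP) + (PIP−Pplat)] = 0.510 × [0.5×7.0 + 5.0] = 0.510 × 8.5 = 4.335 L·cmH2O.
Power = 18 × 4.335 = 78.03 L·cmH2O/min.
× 0.098 J/(L·cmH2O) → 7.647 J/min.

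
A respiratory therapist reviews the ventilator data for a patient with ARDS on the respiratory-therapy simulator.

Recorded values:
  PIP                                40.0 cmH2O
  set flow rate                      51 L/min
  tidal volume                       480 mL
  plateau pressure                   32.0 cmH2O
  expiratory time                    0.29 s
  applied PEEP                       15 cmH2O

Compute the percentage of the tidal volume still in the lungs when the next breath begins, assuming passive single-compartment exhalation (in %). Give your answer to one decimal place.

33.6

Flow: 51 L/min ÷ 60 = 0.85 L/s.
R = (PIP − Pplat)/V̇ = (40.0 − 32.0) / 0.85 = 8.0/0.85 = 9.412 cmH2O·s/L.
C = Vt/(Pplat − PEEP) = 480.0 / (32.0 − 15) = 480.0/17.0 = 28.235 mL/cmH2O.
τ = R × C = 9.412 × 0.02824 L/cmH2O = 0.2658 s.
Fraction remaining at end-expiration = e^(−Te/τ) = e^(−0.29/0.2658) = 0.3359 → 33.59%.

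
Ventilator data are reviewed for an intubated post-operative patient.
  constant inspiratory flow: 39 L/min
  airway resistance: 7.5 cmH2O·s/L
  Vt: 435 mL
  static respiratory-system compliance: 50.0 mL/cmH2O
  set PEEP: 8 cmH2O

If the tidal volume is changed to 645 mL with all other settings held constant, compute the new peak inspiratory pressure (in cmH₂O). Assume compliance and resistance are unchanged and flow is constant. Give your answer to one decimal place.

25.8

Flow: 39 L/min ÷ 60 = 0.65 L/s.
PIP = Vt/C + R·V̇ + PEEP (constant-flow equation of motion).
Only the elastic term changes: ΔPIP = ΔVt / C = (645 − 435) / 50.0 = 4.2 cmH2O.
Original PIP = 435/50.0 + 7.5×0.65 + 8 = 21.575 cmH2O; new PIP = 21.575 + (4.2) = 25.775 cmH2O.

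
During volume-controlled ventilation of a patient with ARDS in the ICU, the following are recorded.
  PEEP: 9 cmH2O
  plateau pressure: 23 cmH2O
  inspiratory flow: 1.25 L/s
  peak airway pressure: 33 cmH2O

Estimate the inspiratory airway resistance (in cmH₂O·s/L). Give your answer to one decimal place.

Raw = (PIP − Pplat) / flow = (33 − 23) / 1.25 = 10.0 / 1.25 = 8.0 cmH2O·s/L.

8.0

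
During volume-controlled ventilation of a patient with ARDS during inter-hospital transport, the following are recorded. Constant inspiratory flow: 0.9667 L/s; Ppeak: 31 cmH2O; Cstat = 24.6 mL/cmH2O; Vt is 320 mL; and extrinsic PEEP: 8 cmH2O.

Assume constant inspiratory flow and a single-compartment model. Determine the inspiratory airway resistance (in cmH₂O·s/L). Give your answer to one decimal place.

10.3

Equation of motion (constant flow): PIP = Vt/C + R·V̇ + PEEP.
R·V̇ = PIP − Vt/C − PEEP = 31 − 320/24.6 − 8 = 31 − 13.008 − 8 = 9.992 cmH2O.
R = 9.992 / 0.9667 = 10.336 cmH2O·s/L.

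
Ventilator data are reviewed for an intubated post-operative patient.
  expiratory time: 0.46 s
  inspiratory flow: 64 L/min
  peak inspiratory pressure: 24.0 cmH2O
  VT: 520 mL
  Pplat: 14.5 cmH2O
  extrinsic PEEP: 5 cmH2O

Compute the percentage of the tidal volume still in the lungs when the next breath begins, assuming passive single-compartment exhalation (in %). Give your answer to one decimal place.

38.9

Flow: 64 L/min ÷ 60 = 1.0667 L/s.
R = (PIP − Pplat)/V̇ = (24.0 − 14.5) / 1.0667 = 9.5/1.0667 = 8.906 cmH2O·s/L.
C = Vt/(Pplat − PEEP) = 520.0 / (14.5 − 5) = 520.0/9.5 = 54.737 mL/cmH2O.
τ = R × C = 8.906 × 0.05474 L/cmH2O = 0.4875 s.
Fraction remaining at end-expiration = e^(−Te/τ) = e^(−0.46/0.4875) = 0.3892 → 38.92%.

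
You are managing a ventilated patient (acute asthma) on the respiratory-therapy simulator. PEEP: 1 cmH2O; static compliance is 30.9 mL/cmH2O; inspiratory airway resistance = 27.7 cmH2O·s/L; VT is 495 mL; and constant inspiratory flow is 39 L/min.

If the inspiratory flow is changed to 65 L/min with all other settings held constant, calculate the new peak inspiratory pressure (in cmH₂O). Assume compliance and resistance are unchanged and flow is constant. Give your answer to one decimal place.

47.0

Flow: 39 L/min ÷ 60 = 0.65 L/s.
New flow: 65 L/min ÷ 60 = 1.0833 L/s.
PIP = Vt/C + R·V̇ + PEEP (constant-flow equation of motion).
Only the resistive term changes: ΔPIP = R × ΔV̇ = 27.7 × (1.0833 − 0.65) = 27.7 × 0.4333 = 12.002 cmH2O.
Original PIP = 495/30.9 + 27.7×0.65 + 1 = 35.024 cmH2O; new PIP = 35.024 + (12.002) = 47.026 cmH2O.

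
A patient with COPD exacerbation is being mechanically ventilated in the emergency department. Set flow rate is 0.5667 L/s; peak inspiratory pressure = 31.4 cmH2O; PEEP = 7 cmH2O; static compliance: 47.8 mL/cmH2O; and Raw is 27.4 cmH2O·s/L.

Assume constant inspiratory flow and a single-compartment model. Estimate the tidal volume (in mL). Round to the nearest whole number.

424

Equation of motion (constant flow): PIP = Vt/C + R·V̇ + PEEP.
Vt/C = PIP − R·V̇ − PEEP = 31.4 − 15.528 − 7 = 8.872 cmH2O.
Vt = C × 8.872 = 47.8 × 8.872 = 424.08 mL.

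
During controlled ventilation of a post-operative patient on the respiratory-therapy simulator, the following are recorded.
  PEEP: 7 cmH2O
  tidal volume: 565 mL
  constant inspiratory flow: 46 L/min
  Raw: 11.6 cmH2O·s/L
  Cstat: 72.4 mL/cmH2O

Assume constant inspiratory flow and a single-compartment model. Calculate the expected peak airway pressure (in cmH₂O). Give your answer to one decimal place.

Flow: 46 L/min ÷ 60 = 0.7667 L/s.
Equation of motion (constant flow): PIP = Vt/C + R·V̇ + PEEP.
PIP = 565/72.4 + 11.6×0.7667 + 7 = 7.804 + 8.894 + 7 = 23.698 cmH2O.

23.7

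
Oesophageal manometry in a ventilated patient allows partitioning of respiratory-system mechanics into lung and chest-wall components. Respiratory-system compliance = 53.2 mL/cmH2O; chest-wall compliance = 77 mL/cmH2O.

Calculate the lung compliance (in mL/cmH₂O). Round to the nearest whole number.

1/CL = 1/Crs − 1/Ccw.
1/CL = 1/53.2 − 1/77 = 0.00581.
CL = 172.12 mL/cmH2O.

172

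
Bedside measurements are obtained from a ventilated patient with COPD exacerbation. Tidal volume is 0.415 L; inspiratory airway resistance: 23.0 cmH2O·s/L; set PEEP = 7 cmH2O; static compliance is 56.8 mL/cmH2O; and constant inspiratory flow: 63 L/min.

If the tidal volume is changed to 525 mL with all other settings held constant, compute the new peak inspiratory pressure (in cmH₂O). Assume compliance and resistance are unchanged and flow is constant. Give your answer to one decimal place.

Flow: 63 L/min ÷ 60 = 1.05 L/s.
PIP = Vt/C + R·V̇ + PEEP (constant-flow equation of motion).
Only the elastic term changes: ΔPIP = ΔVt / C = (525 − 415) / 56.8 = 1.937 cmH2O.
Original PIP = 415/56.8 + 23.0×1.05 + 7 = 38.456 cmH2O; new PIP = 38.456 + (1.937) = 40.393 cmH2O.

40.4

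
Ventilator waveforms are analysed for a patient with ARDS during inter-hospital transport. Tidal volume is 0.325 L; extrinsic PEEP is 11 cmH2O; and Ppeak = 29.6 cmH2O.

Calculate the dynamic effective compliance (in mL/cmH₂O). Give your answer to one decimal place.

17.5

Dynamic compliance = Vt / (PIP − PEEP) = 325 / (29.6 − 11) = 325 / 18.6 = 17.473 mL/cmH2O.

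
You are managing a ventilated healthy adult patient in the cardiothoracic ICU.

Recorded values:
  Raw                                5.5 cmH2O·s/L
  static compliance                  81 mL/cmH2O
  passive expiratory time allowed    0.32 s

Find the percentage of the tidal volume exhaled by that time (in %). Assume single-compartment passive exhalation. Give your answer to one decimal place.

51.2

τ = R × C = 5.5 × 81 mL/cmH2O = 5.5 × 0.081 L/cmH2O = 0.4455 s.
Passive exhalation: V(t)/V₀ = e^(−t/τ) = e^(−0.32/0.4455) = 0.4876.
Fraction exhaled = 1 − 0.4876 = 0.5124 → 51.24%.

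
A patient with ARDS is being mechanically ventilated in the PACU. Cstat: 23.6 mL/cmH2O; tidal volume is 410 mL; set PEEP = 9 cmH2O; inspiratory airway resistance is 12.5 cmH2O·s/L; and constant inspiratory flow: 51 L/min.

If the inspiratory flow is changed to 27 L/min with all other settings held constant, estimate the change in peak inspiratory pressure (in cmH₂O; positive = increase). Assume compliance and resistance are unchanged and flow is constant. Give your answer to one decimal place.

-5.0

Flow: 51 L/min ÷ 60 = 0.85 L/s.
New flow: 27 L/min ÷ 60 = 0.45 L/s.
PIP = Vt/C + R·V̇ + PEEP (constant-flow equation of motion).
Only the resistive term changes: ΔPIP = R × ΔV̇ = 12.5 × (0.45 − 0.85) = 12.5 × -0.4 = -5.0 cmH2O.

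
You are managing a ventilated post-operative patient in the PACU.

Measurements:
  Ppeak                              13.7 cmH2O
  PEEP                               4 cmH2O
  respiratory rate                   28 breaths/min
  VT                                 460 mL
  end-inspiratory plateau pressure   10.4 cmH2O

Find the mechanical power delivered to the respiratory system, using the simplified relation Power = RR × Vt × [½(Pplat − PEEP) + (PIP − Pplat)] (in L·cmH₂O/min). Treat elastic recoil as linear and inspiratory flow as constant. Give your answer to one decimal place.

Per-breath work = Vt × [½(Pplat−PEEP) + (PIP−Pplat)] = 0.460 × [0.5×6.4 + 3.3] = 0.460 × 6.5 = 2.99 L·cmH2O.
Power = 28 × 2.99 = 83.72 L·cmH2O/min.

83.7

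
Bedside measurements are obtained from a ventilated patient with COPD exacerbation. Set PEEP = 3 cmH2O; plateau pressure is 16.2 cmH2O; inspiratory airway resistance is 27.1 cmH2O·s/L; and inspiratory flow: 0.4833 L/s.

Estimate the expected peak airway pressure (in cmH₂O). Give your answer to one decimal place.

PIP = Pplat + Raw × flow = 16.2 + 27.1 × 0.4833 = 16.2 + 13.097 = 29.297 cmH2O.

29.3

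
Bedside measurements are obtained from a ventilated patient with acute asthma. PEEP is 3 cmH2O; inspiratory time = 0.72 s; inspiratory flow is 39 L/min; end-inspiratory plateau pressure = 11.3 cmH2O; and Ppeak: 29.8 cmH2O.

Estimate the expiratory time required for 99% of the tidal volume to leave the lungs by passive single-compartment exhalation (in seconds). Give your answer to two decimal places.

Flow: 39 L/min ÷ 60 = 0.65 L/s.
Vt = flow × Ti = 0.65 L/s × 0.72 s × 1000 mL/L = 468.0 mL.
R = (PIP − Pplat)/V̇ = (29.8 − 11.3) / 0.65 = 18.5/0.65 = 28.462 cmH2O·s/L.
C = Vt/(Pplat − PEEP) = 468.0 / (11.3 − 3) = 468.0/8.3 = 56.386 mL/cmH2O.
τ = R × C = 28.462 × 0.05639 L/cmH2O = 1.605 s.
t = −τ·ln(1 − 0.99) = −1.605·ln(0.01) = 7.391 s.

7.39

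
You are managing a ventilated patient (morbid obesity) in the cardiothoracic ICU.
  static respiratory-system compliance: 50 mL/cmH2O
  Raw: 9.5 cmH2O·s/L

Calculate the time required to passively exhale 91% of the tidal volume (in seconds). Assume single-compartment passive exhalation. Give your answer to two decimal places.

τ = R × C = 9.5 × 50 mL/cmH2O = 9.5 × 0.050 L/cmH2O = 0.475 s.
Exhaled fraction f = 1 − e^(−t/τ) → t = −τ·ln(1 − f) = −0.475·ln(0.09) = 1.144 s.

1.14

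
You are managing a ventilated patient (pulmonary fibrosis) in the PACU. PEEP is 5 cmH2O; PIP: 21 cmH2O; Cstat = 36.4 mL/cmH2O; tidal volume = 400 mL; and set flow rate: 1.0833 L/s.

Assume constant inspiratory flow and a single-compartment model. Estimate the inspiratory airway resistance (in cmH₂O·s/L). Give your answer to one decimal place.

4.6

Equation of motion (constant flow): PIP = Vt/C + R·V̇ + PEEP.
R·V̇ = PIP − Vt/C − PEEP = 21 − 400/36.4 − 5 = 21 − 10.989 − 5 = 5.011 cmH2O.
R = 5.011 / 1.0833 = 4.626 cmH2O·s/L.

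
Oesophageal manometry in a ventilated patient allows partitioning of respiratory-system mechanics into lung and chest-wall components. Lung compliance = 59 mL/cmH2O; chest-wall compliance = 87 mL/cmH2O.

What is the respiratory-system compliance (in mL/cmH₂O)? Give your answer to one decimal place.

Lung and chest wall are elastances in series: 1/Crs = 1/CL + 1/Ccw.
1/Crs = 1/59 + 1/87 = 0.02844.
Crs = 35.162 mL/cmH2O.

35.2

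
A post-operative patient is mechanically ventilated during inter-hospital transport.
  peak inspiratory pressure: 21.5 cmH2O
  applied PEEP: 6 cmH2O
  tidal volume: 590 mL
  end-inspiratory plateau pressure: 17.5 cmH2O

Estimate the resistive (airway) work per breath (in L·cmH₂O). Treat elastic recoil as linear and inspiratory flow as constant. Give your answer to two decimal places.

With constant inspiratory flow the resistive pressure is constant at PIP − Pplat = 21.5 − 17.5 = 4.0 cmH2O, so resistive work = 4.0 × 0.590 = 2.36 L·cmH2O.

2.36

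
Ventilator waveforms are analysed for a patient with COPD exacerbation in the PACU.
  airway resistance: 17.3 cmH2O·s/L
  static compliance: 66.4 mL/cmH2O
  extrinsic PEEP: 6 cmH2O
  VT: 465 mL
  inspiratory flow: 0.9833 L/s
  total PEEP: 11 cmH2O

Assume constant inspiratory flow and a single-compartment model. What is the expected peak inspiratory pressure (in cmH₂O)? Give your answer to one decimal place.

35.0

Total PEEP = 11 cmH2O (set 6 + intrinsic 5); this is the baseline alveolar pressure.
Equation of motion (constant flow): PIP = Vt/C + R·V̇ + PEEP.
PIP = 465/66.4 + 17.3×0.9833 + 11 = 7.003 + 17.011 + 11 = 35.014 cmH2O.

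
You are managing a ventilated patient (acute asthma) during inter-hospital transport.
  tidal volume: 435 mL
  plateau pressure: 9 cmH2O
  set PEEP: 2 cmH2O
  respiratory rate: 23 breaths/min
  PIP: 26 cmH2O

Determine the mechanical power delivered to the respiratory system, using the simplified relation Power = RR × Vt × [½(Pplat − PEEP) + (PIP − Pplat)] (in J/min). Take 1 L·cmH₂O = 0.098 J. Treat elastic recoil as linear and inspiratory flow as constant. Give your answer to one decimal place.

20.1

Per-breath work = Vt × [½(Pplat−PEEP) + (PIP−Pplat)] = 0.435 × [0.5×7.0 + 17.0] = 0.435 × 20.5 = 8.918 L·cmH2O.
Power = 23 × 8.918 = 205.11 L·cmH2O/min.
× 0.098 J/(L·cmH2O) → 20.101 J/min.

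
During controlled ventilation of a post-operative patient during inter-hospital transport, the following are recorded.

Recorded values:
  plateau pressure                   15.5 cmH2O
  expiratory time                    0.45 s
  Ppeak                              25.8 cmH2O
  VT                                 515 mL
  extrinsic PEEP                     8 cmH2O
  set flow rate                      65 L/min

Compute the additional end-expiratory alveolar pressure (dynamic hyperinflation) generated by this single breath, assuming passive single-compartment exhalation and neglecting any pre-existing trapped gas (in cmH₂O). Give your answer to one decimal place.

3.8

Flow: 65 L/min ÷ 60 = 1.0833 L/s.
R = (PIP − Pplat)/V̇ = (25.8 − 15.5) / 1.0833 = 10.3/1.0833 = 9.508 cmH2O·s/L.
C = Vt/(Pplat − PEEP) = 515.0 / (15.5 − 8) = 515.0/7.5 = 68.667 mL/cmH2O.
τ = R × C = 9.508 × 0.06867 L/cmH2O = 0.6529 s.
Fraction remaining = e^(−Te/τ) = e^(−0.45/0.6529) = 0.502; trapped volume = 515.0 × 0.502 = 258.53 mL.
Additional alveolar pressure from trapping ≈ V_trapped / C = 258.53 / 68.667 = 3.765 cmH2O.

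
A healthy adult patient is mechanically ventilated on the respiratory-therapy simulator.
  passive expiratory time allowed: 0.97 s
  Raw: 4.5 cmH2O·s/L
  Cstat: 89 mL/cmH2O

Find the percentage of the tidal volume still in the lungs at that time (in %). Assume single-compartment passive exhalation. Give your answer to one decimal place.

τ = R × C = 4.5 × 89 mL/cmH2O = 4.5 × 0.089 L/cmH2O = 0.4005 s.
Passive exhalation: V(t)/V₀ = e^(−t/τ) = e^(−0.97/0.4005) = 0.08875.
Fraction remaining = 0.08875 → 8.875%.

8.9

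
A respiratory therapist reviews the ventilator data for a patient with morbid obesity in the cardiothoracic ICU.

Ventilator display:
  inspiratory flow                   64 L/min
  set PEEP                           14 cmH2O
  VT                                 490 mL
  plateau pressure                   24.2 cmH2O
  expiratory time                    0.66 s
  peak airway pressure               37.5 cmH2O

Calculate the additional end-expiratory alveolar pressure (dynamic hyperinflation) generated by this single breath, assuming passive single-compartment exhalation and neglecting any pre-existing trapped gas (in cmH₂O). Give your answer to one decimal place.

3.4

Flow: 64 L/min ÷ 60 = 1.0667 L/s.
R = (PIP − Pplat)/V̇ = (37.5 − 24.2) / 1.0667 = 13.3/1.0667 = 12.468 cmH2O·s/L.
C = Vt/(Pplat − PEEP) = 490.0 / (24.2 − 14) = 490.0/10.2 = 48.039 mL/cmH2O.
τ = R × C = 12.468 × 0.04804 L/cmH2O = 0.599 s.
Fraction remaining = e^(−Te/τ) = e^(−0.66/0.599) = 0.3323; trapped volume = 490.0 × 0.3323 = 162.83 mL.
Additional alveolar pressure from trapping ≈ V_trapped / C = 162.83 / 48.039 = 3.39 cmH2O.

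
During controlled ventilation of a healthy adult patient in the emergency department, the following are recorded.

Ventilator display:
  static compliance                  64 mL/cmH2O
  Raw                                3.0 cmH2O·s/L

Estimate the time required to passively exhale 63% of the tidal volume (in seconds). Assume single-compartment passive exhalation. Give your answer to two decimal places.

0.19

τ = R × C = 3.0 × 64 mL/cmH2O = 3.0 × 0.064 L/cmH2O = 0.192 s.
Exhaled fraction f = 1 − e^(−t/τ) → t = −τ·ln(1 − f) = −0.192·ln(0.37) = 0.1909 s.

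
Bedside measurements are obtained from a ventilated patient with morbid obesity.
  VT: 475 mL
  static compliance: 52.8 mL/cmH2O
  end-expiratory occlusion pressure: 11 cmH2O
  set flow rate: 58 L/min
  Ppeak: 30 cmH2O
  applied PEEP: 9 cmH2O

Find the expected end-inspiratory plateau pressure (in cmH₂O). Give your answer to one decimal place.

20.0

End-expiratory occlusion gives total PEEP = 11 cmH2O (intrinsic PEEP = 11 − 9 = 2). Use total PEEP for the elastic gradient.
Pplat = PEEPtotal + Vt / Cstat = 11 + 475 / 52.8 = 11 + 8.996 = 19.996 cmH2O.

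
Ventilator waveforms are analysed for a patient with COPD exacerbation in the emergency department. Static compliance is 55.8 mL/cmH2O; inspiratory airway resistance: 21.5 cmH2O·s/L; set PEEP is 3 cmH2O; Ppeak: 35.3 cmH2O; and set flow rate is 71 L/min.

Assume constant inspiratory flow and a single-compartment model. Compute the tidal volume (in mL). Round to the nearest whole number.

Flow: 71 L/min ÷ 60 = 1.1833 L/s.
Equation of motion (constant flow): PIP = Vt/C + R·V̇ + PEEP.
Vt/C = PIP − R·V̇ − PEEP = 35.3 − 25.441 − 3 = 6.859 cmH2O.
Vt = C × 6.859 = 55.8 × 6.859 = 382.73 mL.

383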